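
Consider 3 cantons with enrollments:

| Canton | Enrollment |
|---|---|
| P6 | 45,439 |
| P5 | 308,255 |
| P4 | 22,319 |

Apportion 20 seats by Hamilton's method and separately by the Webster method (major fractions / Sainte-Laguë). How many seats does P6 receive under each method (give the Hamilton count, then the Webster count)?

Hamilton: P6 3, P5 16, P4 1.
Webster: P6 2, P5 17, P4 1.
P6 gets 3 under Hamilton and 2 under Webster.

3 and 2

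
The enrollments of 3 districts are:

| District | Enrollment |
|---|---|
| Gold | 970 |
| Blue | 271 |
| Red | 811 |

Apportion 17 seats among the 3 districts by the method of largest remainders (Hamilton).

Gold=8, Blue=2, Red=7

Standard divisor: 2052 ÷ 17 ≈ 120.706.
Standard quotas: Gold 8.036, Blue 2.245, Red 6.719.
Lower quotas: Gold 8, Blue 2, Red 6 (sum 16, leaving 1 seat).
Remainders in descending order: Red 0.719, Blue 0.245, Gold 0.036.
The surplus seat goes to Red.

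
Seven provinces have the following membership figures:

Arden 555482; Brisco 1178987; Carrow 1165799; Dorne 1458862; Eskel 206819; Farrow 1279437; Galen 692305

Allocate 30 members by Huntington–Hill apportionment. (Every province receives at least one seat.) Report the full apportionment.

Arden=3, Brisco=5, Carrow=5, Dorne=7, Eskel=1, Farrow=6, Galen=3

With divisor 220180: modified quotas Arden 2.523, Brisco 5.355, Carrow 5.295, Dorne 6.626, Eskel 0.939, Farrow 5.811, Galen 3.144.
Geometric-mean thresholds: Arden √(2·3)=2.449, Brisco √(5·6)=5.477, Carrow √(5·6)=5.477, Dorne √(6·7)=6.481, Eskel (min 1), Farrow √(5·6)=5.477, Galen √(3·4)=3.464.
Each quota rounded against its threshold gives Arden 3, Brisco 5, Carrow 5, Dorne 7, Eskel 1, Farrow 6, Galen 3 (total 30).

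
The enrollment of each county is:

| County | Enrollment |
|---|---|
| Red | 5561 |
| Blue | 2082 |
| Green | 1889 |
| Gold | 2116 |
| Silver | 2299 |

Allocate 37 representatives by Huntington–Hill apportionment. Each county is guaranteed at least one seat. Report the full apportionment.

With divisor 382: modified quotas Red 14.558, Blue 5.450, Green 4.945, Gold 5.539, Silver 6.018.
Geometric-mean thresholds: Red √(14·15)=14.491, Blue √(5·6)=5.477, Green √(4·5)=4.472, Gold √(5·6)=5.477, Silver √(6·7)=6.481.
Each quota rounded against its threshold gives Red 15, Blue 5, Green 5, Gold 6, Silver 6 (total 37).

Red=15, Blue=5, Green=5, Gold=6, Silver=6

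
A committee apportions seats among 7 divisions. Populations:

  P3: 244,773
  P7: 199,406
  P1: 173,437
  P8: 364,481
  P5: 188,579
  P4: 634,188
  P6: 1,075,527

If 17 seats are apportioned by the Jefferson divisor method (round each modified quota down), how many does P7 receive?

1

Standard divisor 2880391/17 ≈ 169434.765; standard quotas: P3 1.445, P7 1.177, P1 1.024, P8 2.151, P5 1.113, P4 3.743, P6 6.348.
Rounding down gives 1, 1, 1, 2, 1, 3, 6 = 15 seats, so the divisor must be adjusted.
With modified divisor 144000: modified quotas P3 1.700, P7 1.385, P1 1.204, P8 2.531, P5 1.310, P4 4.404, P6 7.469.
Rounding down: P3 1, P7 1, P1 1, P8 2, P5 1, P4 4, P6 7 (total 17).
P7 receives 1.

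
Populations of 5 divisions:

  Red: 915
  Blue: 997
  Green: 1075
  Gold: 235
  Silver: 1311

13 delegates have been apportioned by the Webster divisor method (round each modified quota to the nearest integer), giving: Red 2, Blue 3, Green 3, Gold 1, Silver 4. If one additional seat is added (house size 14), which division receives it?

Red

Priority for the next seat is population ÷ (current seats + 0.5).
Priorities: Red 366.000, Blue 284.857, Green 307.143, Gold 156.667, Silver 291.333.
Highest priority: Red.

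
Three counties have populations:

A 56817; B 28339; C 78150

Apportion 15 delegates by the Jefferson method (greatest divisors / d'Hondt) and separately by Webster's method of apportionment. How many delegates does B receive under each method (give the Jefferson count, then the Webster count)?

Jefferson: A 5, B 2, C 8.
Webster: A 5, B 3, C 7.
B gets 2 under Jefferson and 3 under Webster.

2 and 3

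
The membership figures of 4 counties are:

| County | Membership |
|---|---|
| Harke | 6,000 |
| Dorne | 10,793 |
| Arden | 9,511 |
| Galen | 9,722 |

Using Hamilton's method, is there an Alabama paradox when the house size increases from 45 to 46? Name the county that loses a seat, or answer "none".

At 45 seats: Harke 8, Dorne 13, Arden 12, Galen 12.
At 46 seats: Harke 8, Dorne 14, Arden 12, Galen 12.
No county's allocation decreased.

none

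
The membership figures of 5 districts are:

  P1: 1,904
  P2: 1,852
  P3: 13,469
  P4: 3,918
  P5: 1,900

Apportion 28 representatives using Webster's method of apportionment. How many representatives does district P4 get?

5

Standard divisor 23043/28 ≈ 822.964; standard quotas: P1 2.314, P2 2.250, P3 16.366, P4 4.761, P5 2.309.
Rounding to the nearest integer gives 2, 2, 16, 5, 2 = 27 seats, so the divisor must be adjusted.
With modified divisor 800: modified quotas P1 2.380, P2 2.315, P3 16.836, P4 4.897, P5 2.375.
Rounding to the nearest integer: P1 2, P2 2, P3 17, P4 5, P5 2 (total 28).
P4 receives 5.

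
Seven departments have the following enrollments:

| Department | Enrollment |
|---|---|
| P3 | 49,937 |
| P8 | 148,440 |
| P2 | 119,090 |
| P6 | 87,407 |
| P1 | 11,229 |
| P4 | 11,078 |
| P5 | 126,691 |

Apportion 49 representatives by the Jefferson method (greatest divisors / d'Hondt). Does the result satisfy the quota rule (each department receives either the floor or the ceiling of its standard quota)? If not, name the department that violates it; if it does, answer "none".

Standard quotas: P3 4.418, P8 13.132, P2 10.536, P6 7.733, P1 0.993, P4 0.980, P5 11.208.
Jefferson allocation: P3 4, P8 13, P2 11, P6 8, P1 1, P4 1, P5 11.
Every allocation lies between the lower and upper quota.

none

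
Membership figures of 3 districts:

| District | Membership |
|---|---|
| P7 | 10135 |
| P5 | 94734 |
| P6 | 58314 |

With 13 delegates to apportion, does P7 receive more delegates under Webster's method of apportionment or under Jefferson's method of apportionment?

Webster: P7 1, P5 7, P6 5.
Jefferson: P7 0, P5 8, P6 5.
P7 gets 1 under Webster and 0 under Jefferson.

Webster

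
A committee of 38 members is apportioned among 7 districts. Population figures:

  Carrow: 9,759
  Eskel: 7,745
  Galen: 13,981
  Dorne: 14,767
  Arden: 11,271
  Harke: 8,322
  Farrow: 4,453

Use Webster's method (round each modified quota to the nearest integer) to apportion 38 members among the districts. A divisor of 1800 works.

Carrow: 5, Eskel: 4, Galen: 8, Dorne: 8, Arden: 6, Harke: 5, Farrow: 2

With modified divisor 1800: modified quotas Carrow 5.422, Eskel 4.303, Galen 7.767, Dorne 8.204, Arden 6.262, Harke 4.623, Farrow 2.474.
Rounding to the nearest integer: Carrow 5, Eskel 4, Galen 8, Dorne 8, Arden 6, Harke 5, Farrow 2 (total 38).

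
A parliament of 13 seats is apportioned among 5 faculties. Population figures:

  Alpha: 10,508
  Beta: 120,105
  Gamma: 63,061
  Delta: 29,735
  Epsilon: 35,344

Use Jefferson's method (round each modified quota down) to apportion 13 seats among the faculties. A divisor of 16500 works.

With modified divisor 16500: modified quotas Alpha 0.637, Beta 7.279, Gamma 3.822, Delta 1.802, Epsilon 2.142.
Rounding down: Alpha 0, Beta 7, Gamma 3, Delta 1, Epsilon 2 (total 13).

Alpha 0; Beta 7; Gamma 3; Delta 1; Epsilon 2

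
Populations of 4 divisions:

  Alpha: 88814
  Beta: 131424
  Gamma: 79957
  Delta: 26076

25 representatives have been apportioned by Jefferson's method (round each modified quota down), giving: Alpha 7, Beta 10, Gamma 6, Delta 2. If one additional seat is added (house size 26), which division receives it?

Priority for the next seat is population ÷ (current seats + 1).
Priorities: Alpha 11101.750, Beta 11947.636, Gamma 11422.429, Delta 8692.000.
Highest priority: Beta.

Beta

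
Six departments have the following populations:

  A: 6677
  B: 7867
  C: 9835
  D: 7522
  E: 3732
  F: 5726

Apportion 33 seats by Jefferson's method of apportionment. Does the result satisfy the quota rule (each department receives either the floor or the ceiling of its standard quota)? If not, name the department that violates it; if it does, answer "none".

Standard quotas: A 5.328, B 6.277, C 7.847, D 6.002, E 2.978, F 4.569.
Jefferson allocation: A 5, B 6, C 8, D 6, E 3, F 5.
Every allocation lies between the lower and upper quota.

none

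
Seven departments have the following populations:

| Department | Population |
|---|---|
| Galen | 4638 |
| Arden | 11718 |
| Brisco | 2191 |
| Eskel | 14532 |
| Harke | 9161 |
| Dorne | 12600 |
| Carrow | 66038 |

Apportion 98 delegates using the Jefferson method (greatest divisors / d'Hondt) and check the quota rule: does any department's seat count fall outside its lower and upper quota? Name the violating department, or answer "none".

Carrow

Standard quotas: Galen 3.760, Arden 9.500, Brisco 1.776, Eskel 11.782, Harke 7.427, Dorne 10.215, Carrow 53.539.
Jefferson allocation: Galen 3, Arden 9, Brisco 1, Eskel 12, Harke 7, Dorne 10, Carrow 56.
Carrow has quota 53.539 (lower 53, upper 54) but receives 56 — outside the quota interval.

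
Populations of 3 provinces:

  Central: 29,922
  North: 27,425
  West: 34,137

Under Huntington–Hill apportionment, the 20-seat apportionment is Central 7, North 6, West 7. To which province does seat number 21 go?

West

Priority for the next seat is population ÷ (√(s·(s+1))).
Priorities: Central 3998.495, North 4231.769, West 4561.749.
Highest priority: West.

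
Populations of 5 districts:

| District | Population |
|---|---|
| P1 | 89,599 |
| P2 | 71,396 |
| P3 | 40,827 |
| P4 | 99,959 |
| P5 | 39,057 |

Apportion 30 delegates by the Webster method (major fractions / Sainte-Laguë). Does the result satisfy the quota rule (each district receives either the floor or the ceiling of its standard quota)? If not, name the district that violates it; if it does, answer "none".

none

Standard quotas: P1 7.886, P2 6.284, P3 3.594, P4 8.798, P5 3.438.
Webster allocation: P1 8, P2 6, P3 4, P4 9, P5 3.
Every allocation lies between the lower and upper quota.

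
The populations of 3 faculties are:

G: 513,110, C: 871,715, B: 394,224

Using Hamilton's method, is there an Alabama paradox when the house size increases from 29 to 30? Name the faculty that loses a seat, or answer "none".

At 29 seats: G 8, C 14, B 7.
At 30 seats: G 9, C 15, B 6.
B drops from 7 to 6.

B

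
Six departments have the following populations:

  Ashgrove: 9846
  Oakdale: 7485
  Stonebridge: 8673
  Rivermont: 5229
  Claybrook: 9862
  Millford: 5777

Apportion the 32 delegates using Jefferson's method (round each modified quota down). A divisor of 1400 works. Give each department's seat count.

Ashgrove 7, Oakdale 5, Stonebridge 6, Rivermont 3, Claybrook 7, Millford 4

With modified divisor 1400: modified quotas Ashgrove 7.033, Oakdale 5.346, Stonebridge 6.195, Rivermont 3.735, Claybrook 7.044, Millford 4.126.
Rounding down: Ashgrove 7, Oakdale 5, Stonebridge 6, Rivermont 3, Claybrook 7, Millford 4 (total 32).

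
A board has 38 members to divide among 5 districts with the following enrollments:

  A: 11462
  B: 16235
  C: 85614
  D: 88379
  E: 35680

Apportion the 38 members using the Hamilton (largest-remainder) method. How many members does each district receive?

Standard divisor: 237370 ÷ 38 ≈ 6246.579.
Standard quotas: A 1.8349, B 2.5990, C 13.7057, D 14.1484, E 5.7119.
Lower quotas: A 1, B 2, C 13, D 14, E 5 (sum 35, leaving 3 seats).
Remainders in descending order: A 0.8349, E 0.7119, C 0.7057, B 0.5990, D 0.1484.
Largest remainders: A, E, C receive the extra seats.

A=2, B=2, C=14, D=14, E=6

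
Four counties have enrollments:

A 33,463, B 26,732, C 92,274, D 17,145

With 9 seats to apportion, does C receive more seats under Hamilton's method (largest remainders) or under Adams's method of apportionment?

Hamilton

Hamilton: A 2, B 1, C 5, D 1.
Adams: A 2, B 2, C 4, D 1.
C gets 5 under Hamilton and 4 under Adams.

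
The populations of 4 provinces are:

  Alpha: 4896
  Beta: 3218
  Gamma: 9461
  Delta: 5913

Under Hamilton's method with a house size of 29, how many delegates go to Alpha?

6

Total 23488; standard divisor 23488/29 ≈ 809.931.
Standard quotas: Alpha 6.0450, Beta 3.9732, Gamma 11.6812, Delta 7.3006.
Lower quotas: Alpha 6, Beta 3, Gamma 11, Delta 7 (sum 27, leaving 2 seats).
Remainders in descending order: Beta 0.9732, Gamma 0.6812, Delta 0.3006, Alpha 0.0450.
The surplus seats go to Beta, Gamma.
Alpha receives 6.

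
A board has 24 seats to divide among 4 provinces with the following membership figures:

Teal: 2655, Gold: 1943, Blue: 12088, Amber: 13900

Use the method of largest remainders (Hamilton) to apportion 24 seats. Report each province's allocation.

Teal 2; Gold 2; Blue 9; Amber 11

Standard divisor: 30586 ÷ 24 ≈ 1274.417.
Standard quotas: Teal 2.0833, Gold 1.5246, Blue 9.4851, Amber 10.9070.
Lower quotas: Teal 2, Gold 1, Blue 9, Amber 10 (sum 22, leaving 2 seats).
Remainders in descending order: Amber 0.9070, Gold 0.5246, Blue 0.4851, Teal 0.0833.
Largest remainders: Amber, Gold receive the extra seats.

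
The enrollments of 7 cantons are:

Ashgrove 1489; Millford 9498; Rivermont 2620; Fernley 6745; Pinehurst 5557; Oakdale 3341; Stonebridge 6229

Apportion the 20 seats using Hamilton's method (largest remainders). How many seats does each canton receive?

Total 35479; standard divisor 35479/20 ≈ 1773.95.
Standard quotas: Ashgrove 0.8394, Millford 5.3542, Rivermont 1.4769, Fernley 3.8022, Pinehurst 3.1326, Oakdale 1.8834, Stonebridge 3.5114.
Lower quotas: Ashgrove 0, Millford 5, Rivermont 1, Fernley 3, Pinehurst 3, Oakdale 1, Stonebridge 3 (sum 16, leaving 4 seats).
Remainders in descending order: Oakdale 0.8834, Ashgrove 0.8394, Fernley 0.8022, Stonebridge 0.5114, Rivermont 0.4769, Millford 0.3542, Pinehurst 0.1326.
The surplus seats go to Oakdale, Ashgrove, Fernley, Stonebridge.

Ashgrove 1, Millford 5, Rivermont 1, Fernley 4, Pinehurst 3, Oakdale 2, Stonebridge 4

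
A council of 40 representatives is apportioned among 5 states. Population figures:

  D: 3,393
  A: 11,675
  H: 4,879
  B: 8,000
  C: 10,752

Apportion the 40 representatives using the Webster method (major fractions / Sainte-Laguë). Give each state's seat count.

Standard divisor 38699/40 ≈ 967.475; standard quotas: D 3.507, A 12.067, H 5.043, B 8.269, C 11.113.
Rounding to the nearest integer gives D 4, A 12, H 5, B 8, C 11 — total 40, matching the house size, so no adjustment is needed.

D: 4, A: 12, H: 5, B: 8, C: 11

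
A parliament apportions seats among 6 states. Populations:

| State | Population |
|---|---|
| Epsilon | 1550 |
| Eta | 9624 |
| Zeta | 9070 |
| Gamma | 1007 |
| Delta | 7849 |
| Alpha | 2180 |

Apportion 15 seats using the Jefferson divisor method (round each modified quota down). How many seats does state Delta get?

Standard divisor 31280/15 ≈ 2085.333; standard quotas: Epsilon 0.743, Eta 4.615, Zeta 4.349, Gamma 0.483, Delta 3.764, Alpha 1.045.
Rounding down gives 0, 4, 4, 0, 3, 1 = 12 seats, so the divisor must be adjusted.
With modified divisor 1700: modified quotas Epsilon 0.912, Eta 5.661, Zeta 5.335, Gamma 0.592, Delta 4.617, Alpha 1.282.
Rounding down: Epsilon 0, Eta 5, Zeta 5, Gamma 0, Delta 4, Alpha 1 (total 15).
Delta receives 4.

4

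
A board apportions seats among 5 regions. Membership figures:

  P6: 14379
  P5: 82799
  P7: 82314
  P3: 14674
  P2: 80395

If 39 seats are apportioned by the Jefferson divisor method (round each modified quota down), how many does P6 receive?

2

Standard divisor 274561/39 ≈ 7040.026; standard quotas: P6 2.042, P5 11.761, P7 11.692, P3 2.084, P2 11.420.
Rounding down gives 2, 11, 11, 2, 11 = 37 seats, so the divisor must be adjusted.
With modified divisor 6800: modified quotas P6 2.115, P5 12.176, P7 12.105, P3 2.158, P2 11.823.
Rounding down: P6 2, P5 12, P7 12, P3 2, P2 11 (total 39).
P6 receives 2.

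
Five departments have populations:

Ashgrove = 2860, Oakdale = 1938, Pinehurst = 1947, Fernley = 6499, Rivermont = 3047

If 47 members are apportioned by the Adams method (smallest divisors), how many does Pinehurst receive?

Standard divisor 16291/47 ≈ 346.617; standard quotas: Ashgrove 8.251, Oakdale 5.591, Pinehurst 5.617, Fernley 18.750, Rivermont 8.791.
Rounding up gives 9, 6, 6, 19, 9 = 49 seats, so the divisor must be adjusted.
With modified divisor 370: modified quotas Ashgrove 7.730, Oakdale 5.238, Pinehurst 5.262, Fernley 17.565, Rivermont 8.235.
Rounding up: Ashgrove 8, Oakdale 6, Pinehurst 6, Fernley 18, Rivermont 9 (total 47).
Pinehurst receives 6.

6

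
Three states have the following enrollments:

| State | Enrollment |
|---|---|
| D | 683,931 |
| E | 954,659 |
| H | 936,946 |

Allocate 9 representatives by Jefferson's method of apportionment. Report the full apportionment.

Standard divisor 2575536/9 ≈ 286170.667; standard quotas: D 2.390, E 3.336, H 3.274.
Rounding down gives 2, 3, 3 = 8 seats, so the divisor must be adjusted.
With modified divisor 236500: modified quotas D 2.892, E 4.037, H 3.962.
Rounding down: D 2, E 4, H 3 (total 9).

D: 2, E: 4, H: 3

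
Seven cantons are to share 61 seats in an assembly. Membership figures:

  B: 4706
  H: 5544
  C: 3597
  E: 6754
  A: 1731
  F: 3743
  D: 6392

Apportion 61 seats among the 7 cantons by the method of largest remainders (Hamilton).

The standard divisor is 32467/61 ≈ 532.246.
Standard quotas: B 8.8418, H 10.4162, C 6.7582, E 12.6896, A 3.2523, F 7.0325, D 12.0095.
Lower quotas: B 8, H 10, C 6, E 12, A 3, F 7, D 12 (sum 58, leaving 3 seats).
Remainders in descending order: B 0.8418, C 0.7582, E 0.6896, H 0.4162, A 0.2523, F 0.0325, D 0.0095.
The surplus seats go to B, C, E.

B=9; H=10; C=7; E=13; A=3; F=7; D=12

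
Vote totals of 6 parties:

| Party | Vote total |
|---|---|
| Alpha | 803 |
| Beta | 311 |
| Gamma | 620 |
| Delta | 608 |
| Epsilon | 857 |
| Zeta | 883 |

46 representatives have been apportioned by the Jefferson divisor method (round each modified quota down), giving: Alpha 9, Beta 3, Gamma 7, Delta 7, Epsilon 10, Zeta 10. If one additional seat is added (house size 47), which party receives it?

Priority for the next seat is population ÷ (current seats + 1).
Priorities: Alpha 80.300, Beta 77.750, Gamma 77.500, Delta 76.000, Epsilon 77.909, Zeta 80.273.
Highest priority: Alpha.

Alpha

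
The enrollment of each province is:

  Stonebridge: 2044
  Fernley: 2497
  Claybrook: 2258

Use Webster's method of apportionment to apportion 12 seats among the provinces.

Stonebridge: 4; Fernley: 4; Claybrook: 4

Standard divisor 6799/12 ≈ 566.583; standard quotas: Stonebridge 3.608, Fernley 4.407, Claybrook 3.985.
Rounding to the nearest integer gives Stonebridge 4, Fernley 4, Claybrook 4 — total 12, matching the house size, so no adjustment is needed.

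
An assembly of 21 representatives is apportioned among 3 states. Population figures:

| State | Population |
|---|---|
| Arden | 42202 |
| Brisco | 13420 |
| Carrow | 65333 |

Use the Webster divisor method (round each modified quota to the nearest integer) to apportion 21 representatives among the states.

Standard divisor 120955/21 ≈ 5759.762; standard quotas: Arden 7.327, Brisco 2.330, Carrow 11.343.
Rounding to the nearest integer gives 7, 2, 11 = 20 seats, so the divisor must be adjusted.
With modified divisor 5650: modified quotas Arden 7.469, Brisco 2.375, Carrow 11.563.
Rounding to the nearest integer: Arden 7, Brisco 2, Carrow 12 (total 21).

Arden 7, Brisco 2, Carrow 12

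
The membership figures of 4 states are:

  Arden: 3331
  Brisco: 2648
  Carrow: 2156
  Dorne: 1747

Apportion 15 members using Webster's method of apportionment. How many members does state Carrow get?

3

Standard divisor 9882/15 ≈ 658.8; standard quotas: Arden 5.056, Brisco 4.019, Carrow 3.273, Dorne 2.652.
Rounding to the nearest integer gives Arden 5, Brisco 4, Carrow 3, Dorne 3 — total 15, matching the house size, so no adjustment is needed.
Carrow receives 3.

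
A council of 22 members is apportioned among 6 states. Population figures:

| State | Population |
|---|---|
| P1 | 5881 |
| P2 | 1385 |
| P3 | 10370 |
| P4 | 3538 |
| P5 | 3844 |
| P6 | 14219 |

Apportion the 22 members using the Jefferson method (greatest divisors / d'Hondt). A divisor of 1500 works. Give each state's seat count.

P1 3, P2 0, P3 6, P4 2, P5 2, P6 9

With modified divisor 1500: modified quotas P1 3.921, P2 0.923, P3 6.913, P4 2.359, P5 2.563, P6 9.479.
Rounding down: P1 3, P2 0, P3 6, P4 2, P5 2, P6 9 (total 22).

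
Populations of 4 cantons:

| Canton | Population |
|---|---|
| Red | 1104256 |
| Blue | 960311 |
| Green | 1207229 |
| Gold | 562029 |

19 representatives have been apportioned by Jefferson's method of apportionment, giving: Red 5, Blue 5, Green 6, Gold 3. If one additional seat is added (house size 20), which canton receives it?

Priority for the next seat is population ÷ (current seats + 1).
Priorities: Red 184042.667, Blue 160051.833, Green 172461.286, Gold 140507.250.
Highest priority: Red.

Red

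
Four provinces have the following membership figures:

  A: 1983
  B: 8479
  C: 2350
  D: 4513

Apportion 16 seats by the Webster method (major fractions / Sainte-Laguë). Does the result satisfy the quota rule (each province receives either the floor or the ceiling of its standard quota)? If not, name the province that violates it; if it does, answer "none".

none

Standard quotas: A 1.831, B 7.831, C 2.170, D 4.168.
Webster allocation: A 2, B 8, C 2, D 4.
Every allocation lies between the lower and upper quota.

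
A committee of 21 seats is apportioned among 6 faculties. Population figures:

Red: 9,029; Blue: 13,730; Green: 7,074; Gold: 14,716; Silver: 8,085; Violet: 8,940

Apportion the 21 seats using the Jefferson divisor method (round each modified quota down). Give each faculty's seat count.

Standard divisor 61574/21 ≈ 2932.095; standard quotas: Red 3.079, Blue 4.683, Green 2.413, Gold 5.019, Silver 2.757, Violet 3.049.
Rounding down gives 3, 4, 2, 5, 2, 3 = 19 seats, so the divisor must be adjusted.
With modified divisor 2600: modified quotas Red 3.473, Blue 5.281, Green 2.721, Gold 5.660, Silver 3.110, Violet 3.438.
Rounding down: Red 3, Blue 5, Green 2, Gold 5, Silver 3, Violet 3 (total 21).

Red: 3, Blue: 5, Green: 2, Gold: 5, Silver: 3, Violet: 3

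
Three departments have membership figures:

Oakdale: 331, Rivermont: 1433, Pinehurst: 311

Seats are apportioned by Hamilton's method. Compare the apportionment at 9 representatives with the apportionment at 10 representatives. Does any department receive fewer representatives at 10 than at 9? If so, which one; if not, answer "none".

none

At 9 seats: Oakdale 2, Rivermont 6, Pinehurst 1.
At 10 seats: Oakdale 2, Rivermont 7, Pinehurst 1.
No department's allocation decreased.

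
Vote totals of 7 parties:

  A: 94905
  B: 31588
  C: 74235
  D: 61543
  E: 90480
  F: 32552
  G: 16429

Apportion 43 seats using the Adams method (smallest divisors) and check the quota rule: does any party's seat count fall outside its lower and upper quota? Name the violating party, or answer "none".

none

Standard quotas: A 10.158, B 3.381, C 7.946, D 6.587, E 9.685, F 3.484, G 1.759.
Adams allocation: A 10, B 4, C 8, D 6, E 9, F 4, G 2.
Every allocation lies between the lower and upper quota.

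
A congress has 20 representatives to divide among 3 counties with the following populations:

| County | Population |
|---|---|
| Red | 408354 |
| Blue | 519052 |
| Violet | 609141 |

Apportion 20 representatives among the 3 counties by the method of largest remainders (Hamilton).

The standard divisor is 1536547/20 ≈ 76827.35.
Standard quotas: Red 5.3152, Blue 6.7561, Violet 7.9287.
Lower quotas: Red 5, Blue 6, Violet 7 (sum 18, leaving 2 seats).
Remainders in descending order: Violet 0.9287, Blue 0.7561, Red 0.3152.
The surplus seats go to Violet, Blue.

Red=5; Blue=7; Violet=8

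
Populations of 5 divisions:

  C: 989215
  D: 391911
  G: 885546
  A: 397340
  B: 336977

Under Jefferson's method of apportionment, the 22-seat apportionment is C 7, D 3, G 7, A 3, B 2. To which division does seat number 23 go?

Priority for the next seat is population ÷ (current seats + 1).
Priorities: C 123651.875, D 97977.750, G 110693.250, A 99335.000, B 112325.667.
Highest priority: C.

C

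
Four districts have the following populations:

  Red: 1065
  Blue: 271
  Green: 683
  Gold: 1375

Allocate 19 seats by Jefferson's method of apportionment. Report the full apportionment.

Red: 6, Blue: 1, Green: 4, Gold: 8

Standard divisor 3394/19 ≈ 178.632; standard quotas: Red 5.962, Blue 1.517, Green 3.824, Gold 7.697.
Rounding down gives 5, 1, 3, 7 = 16 seats, so the divisor must be adjusted.
With modified divisor 160: modified quotas Red 6.656, Blue 1.694, Green 4.269, Gold 8.594.
Rounding down: Red 6, Blue 1, Green 4, Gold 8 (total 19).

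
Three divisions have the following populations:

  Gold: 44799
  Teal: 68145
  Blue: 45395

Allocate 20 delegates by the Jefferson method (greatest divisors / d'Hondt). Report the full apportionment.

Gold 5; Teal 9; Blue 6

Standard divisor 158339/20 ≈ 7916.95; standard quotas: Gold 5.659, Teal 8.607, Blue 5.734.
Rounding down gives 5, 8, 5 = 18 seats, so the divisor must be adjusted.
With modified divisor 7500: modified quotas Gold 5.973, Teal 9.086, Blue 6.053.
Rounding down: Gold 5, Teal 9, Blue 6 (total 20).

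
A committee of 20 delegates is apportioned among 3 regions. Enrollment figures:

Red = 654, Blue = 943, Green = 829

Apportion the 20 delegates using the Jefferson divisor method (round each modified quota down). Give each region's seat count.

Standard divisor 2426/20 ≈ 121.3; standard quotas: Red 5.392, Blue 7.774, Green 6.834.
Rounding down gives 5, 7, 6 = 18 seats, so the divisor must be adjusted.
With modified divisor 110: modified quotas Red 5.945, Blue 8.573, Green 7.536.
Rounding down: Red 5, Blue 8, Green 7 (total 20).

Red 5; Blue 8; Green 7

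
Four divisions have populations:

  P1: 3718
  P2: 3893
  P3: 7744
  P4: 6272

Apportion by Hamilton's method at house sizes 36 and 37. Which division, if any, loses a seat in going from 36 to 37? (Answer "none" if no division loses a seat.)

none

At 36 seats: P1 6, P2 7, P3 13, P4 10.
At 37 seats: P1 6, P2 7, P3 13, P4 11.
No division's allocation decreased.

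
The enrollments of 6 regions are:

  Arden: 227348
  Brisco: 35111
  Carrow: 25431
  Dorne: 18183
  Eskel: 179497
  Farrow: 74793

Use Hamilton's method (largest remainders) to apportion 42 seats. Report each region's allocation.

Total 560363; standard divisor 560363/42 ≈ 13341.976.
Standard quotas: Arden 17.0401, Brisco 2.6316, Carrow 1.9061, Dorne 1.3628, Eskel 13.4536, Farrow 5.6058.
Lower quotas: Arden 17, Brisco 2, Carrow 1, Dorne 1, Eskel 13, Farrow 5 (sum 39, leaving 3 seats).
Remainders in descending order: Carrow 0.9061, Brisco 0.6316, Farrow 0.6058, Eskel 0.4536, Dorne 0.3628, Arden 0.0401.
The surplus seats go to Carrow, Brisco, Farrow.

Arden 17; Brisco 3; Carrow 2; Dorne 1; Eskel 13; Farrow 6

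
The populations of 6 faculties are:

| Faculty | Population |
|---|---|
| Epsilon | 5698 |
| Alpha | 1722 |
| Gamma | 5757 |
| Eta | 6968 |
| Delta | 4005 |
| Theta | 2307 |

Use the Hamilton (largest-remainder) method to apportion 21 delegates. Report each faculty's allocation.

Total 26457; standard divisor 26457/21 ≈ 1259.857.
Standard quotas: Epsilon 4.5227, Alpha 1.3668, Gamma 4.5696, Eta 5.5308, Delta 3.1789, Theta 1.8312.
Lower quotas: Epsilon 4, Alpha 1, Gamma 4, Eta 5, Delta 3, Theta 1 (sum 18, leaving 3 seats).
Remainders in descending order: Theta 0.8312, Gamma 0.5696, Eta 0.5308, Epsilon 0.5227, Alpha 0.3668, Delta 0.1789.
The surplus seats go to Theta, Gamma, Eta.

Epsilon=4, Alpha=1, Gamma=5, Eta=6, Delta=3, Theta=2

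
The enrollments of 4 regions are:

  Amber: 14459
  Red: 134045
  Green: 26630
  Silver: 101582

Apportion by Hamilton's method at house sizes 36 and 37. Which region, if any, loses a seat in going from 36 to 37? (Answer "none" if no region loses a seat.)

At 36 seats: Amber 2, Red 17, Green 4, Silver 13.
At 37 seats: Amber 2, Red 18, Green 3, Silver 14.
Green drops from 4 to 3.

Green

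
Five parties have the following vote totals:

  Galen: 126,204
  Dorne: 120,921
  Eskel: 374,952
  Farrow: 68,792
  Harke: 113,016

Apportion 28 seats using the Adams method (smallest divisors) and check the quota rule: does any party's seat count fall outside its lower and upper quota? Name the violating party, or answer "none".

Eskel

Standard quotas: Galen 4.396, Dorne 4.212, Eskel 13.060, Farrow 2.396, Harke 3.936.
Adams allocation: Galen 5, Dorne 4, Eskel 12, Farrow 3, Harke 4.
Eskel has quota 13.060 (lower 13, upper 14) but receives 12 — outside the quota interval.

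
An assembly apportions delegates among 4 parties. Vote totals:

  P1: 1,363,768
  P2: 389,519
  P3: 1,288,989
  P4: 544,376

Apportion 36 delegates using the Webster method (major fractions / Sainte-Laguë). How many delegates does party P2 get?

4

Standard divisor 3586652/36 ≈ 99629.222; standard quotas: P1 13.688, P2 3.910, P3 12.938, P4 5.464.
Rounding to the nearest integer gives P1 14, P2 4, P3 13, P4 5 — total 36, matching the house size, so no adjustment is needed.
P2 receives 4.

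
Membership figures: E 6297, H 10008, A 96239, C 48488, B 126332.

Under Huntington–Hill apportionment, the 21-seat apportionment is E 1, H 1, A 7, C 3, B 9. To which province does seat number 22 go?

Priority for the next seat is population ÷ (√(s·(s+1))).
Priorities: E 4452.651, H 7076.725, A 12860.477, C 13997.280, B 13316.562.
Highest priority: C.

C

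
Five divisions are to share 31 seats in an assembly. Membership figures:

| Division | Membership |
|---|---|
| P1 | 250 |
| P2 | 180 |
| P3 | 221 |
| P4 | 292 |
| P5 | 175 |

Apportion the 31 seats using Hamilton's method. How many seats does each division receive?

Standard divisor: 1118 ÷ 31 ≈ 36.065.
Standard quotas: P1 6.932, P2 4.991, P3 6.128, P4 8.097, P5 4.852.
Lower quotas: P1 6, P2 4, P3 6, P4 8, P5 4 (sum 28, leaving 3 seats).
Remainders in descending order: P2 0.991, P1 0.932, P5 0.852, P3 0.128, P4 0.097.
Largest remainders: P2, P1, P5 receive the extra seats.

P1 7; P2 5; P3 6; P4 8; P5 5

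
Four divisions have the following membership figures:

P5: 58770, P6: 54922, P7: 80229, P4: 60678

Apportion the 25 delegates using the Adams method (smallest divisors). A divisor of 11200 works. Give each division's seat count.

P5=6; P6=5; P7=8; P4=6

With modified divisor 11200: modified quotas P5 5.247, P6 4.904, P7 7.163, P4 5.418.
Rounding up: P5 6, P6 5, P7 8, P4 6 (total 25).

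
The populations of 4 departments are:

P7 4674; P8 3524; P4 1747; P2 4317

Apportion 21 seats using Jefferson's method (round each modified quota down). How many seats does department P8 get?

5

Standard divisor 14262/21 ≈ 679.143; standard quotas: P7 6.882, P8 5.189, P4 2.572, P2 6.357.
Rounding down gives 6, 5, 2, 6 = 19 seats, so the divisor must be adjusted.
With modified divisor 600: modified quotas P7 7.790, P8 5.873, P4 2.912, P2 7.195.
Rounding down: P7 7, P8 5, P4 2, P2 7 (total 21).
P8 receives 5.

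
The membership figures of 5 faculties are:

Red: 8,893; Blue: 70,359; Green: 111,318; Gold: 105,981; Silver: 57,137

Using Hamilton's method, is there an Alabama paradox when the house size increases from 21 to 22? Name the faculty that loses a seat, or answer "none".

Red

At 21 seats: Red 1, Blue 4, Green 7, Gold 6, Silver 3.
At 22 seats: Red 0, Blue 4, Green 7, Gold 7, Silver 4.
Red drops from 1 to 0.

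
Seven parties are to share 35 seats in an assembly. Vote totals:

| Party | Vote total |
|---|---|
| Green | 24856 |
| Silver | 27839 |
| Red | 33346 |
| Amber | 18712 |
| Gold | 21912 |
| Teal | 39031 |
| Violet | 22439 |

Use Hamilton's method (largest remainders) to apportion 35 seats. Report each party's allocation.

The standard divisor is 188135/35 ≈ 5375.286.
Standard quotas: Green 4.6241, Silver 5.1791, Red 6.2036, Amber 3.4811, Gold 4.0764, Teal 7.2612, Violet 4.1745.
Lower quotas: Green 4, Silver 5, Red 6, Amber 3, Gold 4, Teal 7, Violet 4 (sum 33, leaving 2 seats).
Remainders in descending order: Green 0.6241, Amber 0.4811, Teal 0.2612, Red 0.2036, Silver 0.1791, Violet 0.1745, Gold 0.0764.
The surplus seats go to Green, Amber.

Green 5, Silver 5, Red 6, Amber 4, Gold 4, Teal 7, Violet 4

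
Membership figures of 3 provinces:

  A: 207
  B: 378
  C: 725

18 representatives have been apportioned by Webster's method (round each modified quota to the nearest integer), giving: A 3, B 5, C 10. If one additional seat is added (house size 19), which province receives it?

C

Priority for the next seat is population ÷ (current seats + 0.5).
Priorities: A 59.143, B 68.727, C 69.048.
Highest priority: C.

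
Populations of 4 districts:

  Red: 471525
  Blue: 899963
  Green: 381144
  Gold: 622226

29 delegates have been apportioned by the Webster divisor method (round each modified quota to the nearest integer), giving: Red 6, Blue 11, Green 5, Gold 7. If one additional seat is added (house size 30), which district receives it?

Priority for the next seat is population ÷ (current seats + 0.5).
Priorities: Red 72542.308, Blue 78257.652, Green 69298.909, Gold 82963.467.
Highest priority: Gold.

Gold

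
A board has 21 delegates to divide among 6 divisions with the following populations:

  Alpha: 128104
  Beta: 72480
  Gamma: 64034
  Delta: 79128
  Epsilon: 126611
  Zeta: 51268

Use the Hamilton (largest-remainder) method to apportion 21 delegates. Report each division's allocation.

Alpha 5; Beta 3; Gamma 3; Delta 3; Epsilon 5; Zeta 2

Total 521625; standard divisor 521625/21 ≈ 24839.286.
Standard quotas: Alpha 5.1573, Beta 2.9180, Gamma 2.5779, Delta 3.1856, Epsilon 5.0972, Zeta 2.0640.
Lower quotas: Alpha 5, Beta 2, Gamma 2, Delta 3, Epsilon 5, Zeta 2 (sum 19, leaving 2 seats).
Remainders in descending order: Beta 0.9180, Gamma 0.5779, Delta 0.1856, Alpha 0.1573, Epsilon 0.0972, Zeta 0.0640.
Largest remainders: Beta, Gamma receive the extra seats.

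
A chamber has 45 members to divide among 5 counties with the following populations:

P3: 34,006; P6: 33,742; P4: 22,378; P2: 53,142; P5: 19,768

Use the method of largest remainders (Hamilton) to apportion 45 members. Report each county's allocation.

Standard divisor: 163036 ÷ 45 ≈ 3623.022.
Standard quotas: P3 9.3861, P6 9.3132, P4 6.1766, P2 14.6679, P5 5.4562.
Lower quotas: P3 9, P6 9, P4 6, P2 14, P5 5 (sum 43, leaving 2 seats).
Remainders in descending order: P2 0.6679, P5 0.4562, P3 0.3861, P6 0.3132, P4 0.1766.
The surplus seats go to P2, P5.

P3: 9, P6: 9, P4: 6, P2: 15, P5: 6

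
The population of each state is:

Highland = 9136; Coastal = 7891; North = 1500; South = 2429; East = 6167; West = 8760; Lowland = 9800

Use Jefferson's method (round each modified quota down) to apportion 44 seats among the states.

Highland 9; Coastal 8; North 1; South 2; East 6; West 8; Lowland 10

Standard divisor 45683/44 ≈ 1038.25; standard quotas: Highland 8.799, Coastal 7.600, North 1.445, South 2.340, East 5.940, West 8.437, Lowland 9.439.
Rounding down gives 8, 7, 1, 2, 5, 8, 9 = 40 seats, so the divisor must be adjusted.
With modified divisor 977: modified quotas Highland 9.351, Coastal 8.077, North 1.535, South 2.486, East 6.312, West 8.966, Lowland 10.031.
Rounding down: Highland 9, Coastal 8, North 1, South 2, East 6, West 8, Lowland 10 (total 44).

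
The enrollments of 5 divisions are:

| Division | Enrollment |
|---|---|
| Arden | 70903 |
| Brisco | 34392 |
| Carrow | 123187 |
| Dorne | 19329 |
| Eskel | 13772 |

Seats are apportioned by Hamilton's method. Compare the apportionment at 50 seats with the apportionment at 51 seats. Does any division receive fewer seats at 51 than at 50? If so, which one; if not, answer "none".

At 50 seats: Arden 13, Brisco 7, Carrow 23, Dorne 4, Eskel 3.
At 51 seats: Arden 14, Brisco 7, Carrow 24, Dorne 4, Eskel 2.
Eskel drops from 3 to 2.

Eskel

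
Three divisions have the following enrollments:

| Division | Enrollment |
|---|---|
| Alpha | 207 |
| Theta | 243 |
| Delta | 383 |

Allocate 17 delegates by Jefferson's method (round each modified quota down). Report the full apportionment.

Alpha=4, Theta=5, Delta=8

Standard divisor 833/17 ≈ 49; standard quotas: Alpha 4.224, Theta 4.959, Delta 7.816.
Rounding down gives 4, 4, 7 = 15 seats, so the divisor must be adjusted.
With modified divisor 45: modified quotas Alpha 4.600, Theta 5.400, Delta 8.511.
Rounding down: Alpha 4, Theta 5, Delta 8 (total 17).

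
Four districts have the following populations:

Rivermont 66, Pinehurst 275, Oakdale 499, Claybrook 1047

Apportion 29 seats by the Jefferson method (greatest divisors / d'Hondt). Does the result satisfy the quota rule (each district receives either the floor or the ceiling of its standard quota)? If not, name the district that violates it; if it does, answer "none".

Standard quotas: Rivermont 1.014, Pinehurst 4.226, Oakdale 7.669, Claybrook 16.091.
Jefferson allocation: Rivermont 1, Pinehurst 4, Oakdale 8, Claybrook 16.
Every allocation lies between the lower and upper quota.

none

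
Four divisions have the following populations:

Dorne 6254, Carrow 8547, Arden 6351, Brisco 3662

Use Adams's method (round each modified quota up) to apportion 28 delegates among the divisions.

Dorne 7, Carrow 10, Arden 7, Brisco 4

Standard divisor 24814/28 ≈ 886.214; standard quotas: Dorne 7.057, Carrow 9.644, Arden 7.166, Brisco 4.132.
Rounding up gives 8, 10, 8, 5 = 31 seats, so the divisor must be adjusted.
With modified divisor 930: modified quotas Dorne 6.725, Carrow 9.190, Arden 6.829, Brisco 3.938.
Rounding up: Dorne 7, Carrow 10, Arden 7, Brisco 4 (total 28).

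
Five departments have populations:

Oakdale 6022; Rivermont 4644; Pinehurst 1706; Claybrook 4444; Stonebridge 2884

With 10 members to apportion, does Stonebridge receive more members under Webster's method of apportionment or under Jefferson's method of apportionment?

Webster

Webster: Oakdale 3, Rivermont 2, Pinehurst 1, Claybrook 2, Stonebridge 2.
Jefferson: Oakdale 3, Rivermont 3, Pinehurst 1, Claybrook 2, Stonebridge 1.
Stonebridge gets 2 under Webster and 1 under Jefferson.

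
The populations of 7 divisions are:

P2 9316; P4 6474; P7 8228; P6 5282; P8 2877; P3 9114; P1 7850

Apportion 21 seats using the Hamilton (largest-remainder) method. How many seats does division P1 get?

3

Total 49141; standard divisor 49141/21 ≈ 2340.048.
Standard quotas: P2 3.9811, P4 2.7666, P7 3.5162, P6 2.2572, P8 1.2295, P3 3.8948, P1 3.3546.
Lower quotas: P2 3, P4 2, P7 3, P6 2, P8 1, P3 3, P1 3 (sum 17, leaving 4 seats).
Remainders in descending order: P2 0.9811, P3 0.8948, P4 0.7666, P7 0.5162, P1 0.3546, P6 0.2572, P8 0.2295.
The surplus seats go to P2, P3, P4, P7.
P1 receives 3.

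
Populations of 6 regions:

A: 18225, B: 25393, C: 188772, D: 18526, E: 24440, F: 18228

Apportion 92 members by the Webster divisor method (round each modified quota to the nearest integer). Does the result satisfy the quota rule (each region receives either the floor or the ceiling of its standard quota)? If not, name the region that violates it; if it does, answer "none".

Standard quotas: A 5.711, B 7.957, C 59.155, D 5.805, E 7.659, F 5.712.
Webster allocation: A 6, B 8, C 58, D 6, E 8, F 6.
C has quota 59.155 (lower 59, upper 60) but receives 58 — outside the quota interval.

C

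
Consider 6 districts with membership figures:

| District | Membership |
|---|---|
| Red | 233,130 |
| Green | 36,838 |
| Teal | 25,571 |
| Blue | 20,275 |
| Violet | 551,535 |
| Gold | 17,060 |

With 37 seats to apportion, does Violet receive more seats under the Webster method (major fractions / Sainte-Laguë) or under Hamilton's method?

Hamilton

Webster: Red 10, Green 2, Teal 1, Blue 1, Violet 22, Gold 1.
Hamilton: Red 10, Green 1, Teal 1, Blue 1, Violet 23, Gold 1.
Violet gets 22 under Webster and 23 under Hamilton.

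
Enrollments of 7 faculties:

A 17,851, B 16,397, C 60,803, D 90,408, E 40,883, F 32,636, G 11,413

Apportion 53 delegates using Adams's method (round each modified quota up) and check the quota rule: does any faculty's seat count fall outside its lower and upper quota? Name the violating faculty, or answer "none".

none

Standard quotas: A 3.499, B 3.214, C 11.918, D 17.721, E 8.014, F 6.397, G 2.237.
Adams allocation: A 4, B 3, C 12, D 17, E 8, F 6, G 3.
Every allocation lies between the lower and upper quota.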